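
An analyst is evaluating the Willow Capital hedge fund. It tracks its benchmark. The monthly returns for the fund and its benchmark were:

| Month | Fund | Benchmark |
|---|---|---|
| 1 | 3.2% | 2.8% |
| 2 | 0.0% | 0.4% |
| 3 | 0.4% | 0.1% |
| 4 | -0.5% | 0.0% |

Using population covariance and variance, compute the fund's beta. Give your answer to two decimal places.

1.22

r̄p = 0.7750%,  r̄m = 0.8250%
Cov = Σ(rp − r̄p)(rm − r̄m) / 4 = 1.6106
Var(rm) = Σ(rm − r̄m)² / 4 = 1.3219
β = Cov / Var = 1.6106 / 1.3219 = 1.2184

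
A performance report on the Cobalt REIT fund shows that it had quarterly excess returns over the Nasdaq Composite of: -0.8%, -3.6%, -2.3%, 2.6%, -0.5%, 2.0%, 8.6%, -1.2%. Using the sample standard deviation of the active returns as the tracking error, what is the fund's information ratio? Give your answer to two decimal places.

r̄ = (-0.8 − 3.6 − 2.3 + 2.6 − 0.5 + 2 + 8.6 − 1.2) / 8 = 4.80 / 8 = 0.6000%
Σ(r − r̄)² = (-0.8 − 0.6000)² + (-3.6 − 0.6000)² + (-2.3 − 0.6000)² + … = 102.4200
sample σ = √(102.4200 / 7) = √14.6314 = 3.8251%
IR = r̄ / tracking error = 0.6000 / 3.8251 = 0.1569

0.16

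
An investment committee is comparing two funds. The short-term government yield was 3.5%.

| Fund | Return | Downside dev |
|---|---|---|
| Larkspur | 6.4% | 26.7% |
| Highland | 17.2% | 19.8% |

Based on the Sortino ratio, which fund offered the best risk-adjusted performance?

Highland

Larkspur: Sortino ratio = (6.4% − 3.5%) / 26.7% = 0.109
Highland: Sortino ratio = (17.2% − 3.5%) / 19.8% = 0.692
Highest: Highland (0.692).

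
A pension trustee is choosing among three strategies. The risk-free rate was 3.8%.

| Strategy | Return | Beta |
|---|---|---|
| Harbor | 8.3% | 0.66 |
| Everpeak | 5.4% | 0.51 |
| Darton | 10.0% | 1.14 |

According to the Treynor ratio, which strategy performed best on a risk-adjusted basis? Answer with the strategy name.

Harbor: Treynor = (8.3% − 3.8%) / 0.66 = 6.818
Everpeak: Treynor = (5.4% − 3.8%) / 0.51 = 3.137
Darton: Treynor = (10.0% − 3.8%) / 1.14 = 5.439
Highest: Harbor (6.818).

Harbor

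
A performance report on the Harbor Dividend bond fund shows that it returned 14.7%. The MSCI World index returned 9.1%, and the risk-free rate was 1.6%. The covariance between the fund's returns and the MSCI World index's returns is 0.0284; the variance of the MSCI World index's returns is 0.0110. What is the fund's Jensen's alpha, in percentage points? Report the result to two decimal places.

β = Cov / Var = 0.0284 / 0.0110 = 2.5818
E[R] = Rf + β(Rm − Rf) = 1.6% + 2.5818 × (9.1% − 1.6%) = 20.9635%
α = Rp − E[R] = 14.7% − 20.9635% = -6.2635

-6.26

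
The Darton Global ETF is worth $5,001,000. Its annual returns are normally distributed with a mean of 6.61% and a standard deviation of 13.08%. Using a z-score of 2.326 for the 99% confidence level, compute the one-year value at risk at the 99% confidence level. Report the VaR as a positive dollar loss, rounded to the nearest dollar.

$1,190,942

Return at the 99% tail: μ − z·σ = 6.61% − 2.326 × 13.08% = 6.61 − 30.42408 = -23.81408%
VaR = −(-23.81408%) × $5,001,000 = 23.81408% × $5,001,000 = $1,190,942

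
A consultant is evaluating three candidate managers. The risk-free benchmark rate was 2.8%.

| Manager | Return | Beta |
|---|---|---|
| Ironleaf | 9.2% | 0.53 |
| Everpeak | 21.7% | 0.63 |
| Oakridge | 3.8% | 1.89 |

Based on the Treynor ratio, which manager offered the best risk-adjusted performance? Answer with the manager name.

Ironleaf: Treynor = (9.2% − 2.8%) / 0.53 = 12.075
Everpeak: Treynor = (21.7% − 2.8%) / 0.63 = 30.000
Oakridge: Treynor = (3.8% − 2.8%) / 1.89 = 0.529
Highest: Everpeak (30.000).

Everpeak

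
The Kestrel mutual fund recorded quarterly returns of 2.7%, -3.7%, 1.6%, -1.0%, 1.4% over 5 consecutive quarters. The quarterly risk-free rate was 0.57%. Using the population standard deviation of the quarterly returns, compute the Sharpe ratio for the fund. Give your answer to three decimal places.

-0.161

μ = (2.7 − 3.7 + 1.6 − 1 + 1.4) / 5 = 0.2000%
Σ(r − μ)² = (2.7 − 0.2000)² + (-3.7 − 0.2000)² + (1.6 − 0.2000)² + … = 26.3000
population σ = √(26.3000 / 5) = √5.2600 = 2.2935%
Sharpe = (μ − rf) / σ = (0.2000 − 0.57) / 2.2935 = -0.3700 / 2.2935 = -0.1613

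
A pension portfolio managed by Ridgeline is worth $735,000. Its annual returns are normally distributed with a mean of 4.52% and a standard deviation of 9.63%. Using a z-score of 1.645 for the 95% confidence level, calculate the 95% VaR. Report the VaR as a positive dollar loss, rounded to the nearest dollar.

$83,212

Return at the 95% tail: μ − z·σ = 4.52% − 1.645 × 9.63% = 4.52 − 15.84135 = -11.32135%
VaR = −(-11.32135%) × $735,000 = 11.32135% × $735,000 = $83,212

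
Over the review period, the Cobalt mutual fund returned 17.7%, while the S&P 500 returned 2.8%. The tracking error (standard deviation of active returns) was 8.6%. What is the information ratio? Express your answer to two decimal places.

1.73

IR = (Rp − Rb) / TE = (17.7% − 2.8%) / 8.6% = 14.90% / 8.6% = 1.7326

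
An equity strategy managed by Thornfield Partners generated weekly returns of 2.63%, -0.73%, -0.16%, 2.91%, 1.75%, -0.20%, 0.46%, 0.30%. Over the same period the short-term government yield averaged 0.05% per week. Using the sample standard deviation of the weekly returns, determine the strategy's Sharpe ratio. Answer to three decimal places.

0.595

μ = (2.63 − 0.73 − 0.16 + 2.91 + 1.75 − 0.2 + 0.46 + 0.3) / 8 = 0.8700%
Sample std dev = √[13.2924 / 7] = 1.3780%
Sharpe = (μ − rf) / σ = (0.8700 − 0.05) / 1.3780 = 0.8200 / 1.3780 = 0.5951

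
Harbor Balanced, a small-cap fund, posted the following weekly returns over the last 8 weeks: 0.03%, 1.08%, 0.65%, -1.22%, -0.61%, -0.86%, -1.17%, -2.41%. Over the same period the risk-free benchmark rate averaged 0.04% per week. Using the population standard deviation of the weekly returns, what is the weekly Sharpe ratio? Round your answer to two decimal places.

μ = (0.03 + 1.08 + 0.65 − 1.22 − 0.61 − 0.86 − 1.17 − 2.41) / 8 = -4.510 / 8 = -0.5638%
Population σ = √[Σ(r − μ)² / 8] = √[8.8244 / 8] = √1.1031 = 1.0503%
Sharpe = (μ − rf) / σ = (-0.5638 − 0.04) / 1.0503 = -0.6038 / 1.0503 = -0.5749

-0.57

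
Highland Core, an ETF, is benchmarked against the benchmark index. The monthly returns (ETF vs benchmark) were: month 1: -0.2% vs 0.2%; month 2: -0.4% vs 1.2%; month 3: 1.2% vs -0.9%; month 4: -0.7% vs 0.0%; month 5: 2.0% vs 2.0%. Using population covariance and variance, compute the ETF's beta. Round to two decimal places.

r̄p = 0.3800%,  r̄m = 0.5000%
Cov = Σ(rp − r̄p)(rm − r̄m) / 5 = 0.2900
Var(rm) = Σ(rm − r̄m)² / 5 = 1.0080
β = Cov / Var = 0.2900 / 1.0080 = 0.2877

0.29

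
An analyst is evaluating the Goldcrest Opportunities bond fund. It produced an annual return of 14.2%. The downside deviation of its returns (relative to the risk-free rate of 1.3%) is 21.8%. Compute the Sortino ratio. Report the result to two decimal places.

0.59

Sortino = (Rp − Rf) / σd = (14.2% − 1.3%) / 21.8% = 12.90% / 21.8% = 0.5917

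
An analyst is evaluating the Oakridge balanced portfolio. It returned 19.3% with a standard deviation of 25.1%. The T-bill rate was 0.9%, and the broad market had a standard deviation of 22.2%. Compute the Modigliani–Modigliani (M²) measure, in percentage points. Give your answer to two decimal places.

Sharpe = (Rp − Rf) / σp = (19.3% − 0.9%) / 25.1% = 0.7331
M² = Rf + Sharpe × σm = 0.9% + 0.7331 × 22.2% = 17.1748%

17.17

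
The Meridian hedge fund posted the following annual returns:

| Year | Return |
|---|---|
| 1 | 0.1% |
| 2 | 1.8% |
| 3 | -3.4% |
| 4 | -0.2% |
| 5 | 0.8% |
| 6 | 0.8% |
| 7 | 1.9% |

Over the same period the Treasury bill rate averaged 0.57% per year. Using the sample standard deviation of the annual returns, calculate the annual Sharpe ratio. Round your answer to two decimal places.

-0.17

Mean return μ = 1.80 / 7 = 0.2571%
Sample std dev = √[19.2771 / 6] = 1.7924%
Sharpe = (μ − rf) / σ = (0.2571 − 0.57) / 1.7924 = -0.3129 / 1.7924 = -0.1746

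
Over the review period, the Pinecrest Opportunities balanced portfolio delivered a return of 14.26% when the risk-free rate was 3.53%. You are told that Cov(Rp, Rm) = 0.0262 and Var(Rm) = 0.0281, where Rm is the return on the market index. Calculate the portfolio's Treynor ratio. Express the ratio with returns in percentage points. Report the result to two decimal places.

β = Cov / Var = 0.0262 / 0.0281 = 0.9324
Treynor = (Rp − Rf) / β = (14.26% − 3.53%) / 0.9324 = 10.73 / 0.9324 = 11.5079

11.51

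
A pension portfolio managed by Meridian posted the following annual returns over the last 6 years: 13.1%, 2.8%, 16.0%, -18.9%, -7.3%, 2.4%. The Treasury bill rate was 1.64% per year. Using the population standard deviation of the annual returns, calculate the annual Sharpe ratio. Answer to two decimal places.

μ = (13.1 + 2.8 + 16 − 18.9 − 7.3 + 2.4) / 6 = 8.10 / 6 = 1.3500%
Σ(r − μ)² = (13.1 − 1.3500)² + (2.8 − 1.3500)² + (16 − 1.3500)² + … = 840.7750
population σ = √(840.7750 / 6) = √140.1292 = 11.8376%
Sharpe = (μ − rf) / σ = (1.3500 − 1.64) / 11.8376 = -0.2900 / 11.8376 = -0.0245

-0.02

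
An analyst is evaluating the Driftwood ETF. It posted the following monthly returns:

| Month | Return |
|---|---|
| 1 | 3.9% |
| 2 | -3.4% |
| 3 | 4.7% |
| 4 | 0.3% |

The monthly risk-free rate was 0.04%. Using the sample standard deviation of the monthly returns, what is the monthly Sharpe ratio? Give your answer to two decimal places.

0.36

r̄ = (3.9 − 3.4 + 4.7 + 0.3) / 4 = 1.3750%
Σ(r − r̄)² = (3.9 − 1.3750)² + (-3.4 − 1.3750)² + … = 41.3875
σ = √[41.3875 / 3] = 3.7143%
Sharpe = (r̄ − rf) / σ = (1.3750 − 0.04) / 3.7143 = 1.3350 / 3.7143 = 0.3594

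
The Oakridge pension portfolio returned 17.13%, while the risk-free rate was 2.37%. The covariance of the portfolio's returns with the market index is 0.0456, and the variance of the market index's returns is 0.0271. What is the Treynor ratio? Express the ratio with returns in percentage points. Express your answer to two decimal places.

β = Cov / Var = 0.0456 / 0.0271 = 1.6827
Treynor = (Rp − Rf) / β = (17.13% − 2.37%) / 1.6827 = 14.76 / 1.6827 = 8.7716

8.77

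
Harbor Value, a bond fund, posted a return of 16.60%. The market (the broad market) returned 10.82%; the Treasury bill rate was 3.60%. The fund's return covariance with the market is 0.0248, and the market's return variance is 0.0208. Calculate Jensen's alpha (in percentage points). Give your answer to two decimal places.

4.39

β = Cov / Var = 0.0248 / 0.0208 = 1.1923
E[R] = Rf + β(Rm − Rf) = 3.60% + 1.1923 × (10.82% − 3.60%) = 12.2084%
α = Rp − E[R] = 16.60% − 12.2084% = 4.3916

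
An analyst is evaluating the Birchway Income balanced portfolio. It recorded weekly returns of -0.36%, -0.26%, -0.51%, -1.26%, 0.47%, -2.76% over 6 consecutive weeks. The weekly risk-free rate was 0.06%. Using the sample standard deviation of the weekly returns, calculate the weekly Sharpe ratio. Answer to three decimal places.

-0.752

μ = (-0.36 − 0.26 − 0.51 − 1.26 + 0.47 − 2.76) / 6 = -4.680 / 6 = -0.7800%
Σ(r − μ)² = (-0.36 − (-0.7800))² + (-0.26 − (-0.7800))² + (-0.51 − (-0.7800))² + … = 6.2330
σ = √[6.2330 / 5] = 1.1165%
Sharpe = (μ − rf) / σ = (-0.7800 − 0.06) / 1.1165 = -0.8400 / 1.1165 = -0.7524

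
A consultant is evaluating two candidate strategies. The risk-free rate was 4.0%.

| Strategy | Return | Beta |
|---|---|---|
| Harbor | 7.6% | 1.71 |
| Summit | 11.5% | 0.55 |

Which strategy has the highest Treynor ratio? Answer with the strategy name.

Summit

Harbor: Treynor = (7.6% − 4.0%) / 1.71 = 2.105
Summit: Treynor = (11.5% − 4.0%) / 0.55 = 13.636
Highest: Summit (13.636).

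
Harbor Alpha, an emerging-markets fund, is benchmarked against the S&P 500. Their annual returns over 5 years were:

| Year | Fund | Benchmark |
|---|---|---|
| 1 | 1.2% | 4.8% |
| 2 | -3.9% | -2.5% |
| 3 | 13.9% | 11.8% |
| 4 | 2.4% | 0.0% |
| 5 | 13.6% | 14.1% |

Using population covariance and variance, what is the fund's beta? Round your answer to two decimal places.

r̄p = 5.4400%,  r̄m = 5.6400%
Cov = Σ(rp − r̄p)(rm − r̄m) / 5 = 43.5764
Var(rm) = Σ(rm − r̄m)² / 5 = 41.6584
β = Cov / Var = 43.5764 / 41.6584 = 1.0460

1.05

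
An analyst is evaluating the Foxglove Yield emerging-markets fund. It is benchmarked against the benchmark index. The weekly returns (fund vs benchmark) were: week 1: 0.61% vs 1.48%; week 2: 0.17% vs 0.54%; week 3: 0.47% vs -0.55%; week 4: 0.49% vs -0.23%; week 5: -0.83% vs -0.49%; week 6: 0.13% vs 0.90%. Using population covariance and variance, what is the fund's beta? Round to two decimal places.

0.25

r̄p = 0.1733%,  r̄m = 0.2750%
Cov = Σ(rp − r̄p)(rm − r̄m) / 6 = 0.1435
Var(rm) = Σ(rm − r̄m)² / 6 = 0.5723
β = Cov / Var = 0.1435 / 0.5723 = 0.2507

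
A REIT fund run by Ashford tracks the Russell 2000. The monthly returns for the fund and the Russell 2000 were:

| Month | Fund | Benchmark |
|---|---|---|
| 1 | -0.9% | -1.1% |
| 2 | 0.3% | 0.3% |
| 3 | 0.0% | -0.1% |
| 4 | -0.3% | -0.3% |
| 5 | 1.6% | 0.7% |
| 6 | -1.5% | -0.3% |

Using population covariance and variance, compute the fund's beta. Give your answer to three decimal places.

1.406

r̄p = -0.1333%,  r̄m = -0.1333%
Cov = Σ(rp − r̄p)(rm − r̄m) / 6 = 0.4389
Var(rm) = Σ(rm − r̄m)² / 6 = 0.3122
β = Cov / Var = 0.4389 / 0.3122 = 1.4058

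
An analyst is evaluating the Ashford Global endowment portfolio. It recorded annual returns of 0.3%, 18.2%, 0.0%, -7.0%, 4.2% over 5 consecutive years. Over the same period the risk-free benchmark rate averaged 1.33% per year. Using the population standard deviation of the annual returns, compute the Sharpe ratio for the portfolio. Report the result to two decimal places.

μ = (0.3 + 18.2 + 0 − 7 + 4.2) / 5 = 15.70 / 5 = 3.1400%
Population std dev = √[348.6720 / 5] = 8.3507%
Sharpe = (μ − rf) / σ = (3.1400 − 1.33) / 8.3507 = 1.8100 / 8.3507 = 0.2167

0.22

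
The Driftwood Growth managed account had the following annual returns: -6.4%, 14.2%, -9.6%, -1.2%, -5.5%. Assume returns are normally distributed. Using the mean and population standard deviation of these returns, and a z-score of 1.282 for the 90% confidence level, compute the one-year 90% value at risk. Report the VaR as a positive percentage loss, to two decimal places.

12.46

Mean return r̄ = -8.50 / 5 = -1.7000%
Population std dev = √[352.0000 / 5] = 8.3905%
VaR = −(r̄ − z·σ) = −(-1.7000 − 1.282 × 8.3905) = −(-12.4566) = 12.4566%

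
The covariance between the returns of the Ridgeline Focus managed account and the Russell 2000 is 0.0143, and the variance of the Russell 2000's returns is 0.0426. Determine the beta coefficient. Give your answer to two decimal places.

β = Cov(Rp, Rm) / Var(Rm) = 0.0143 / 0.0426 = 0.3357

0.34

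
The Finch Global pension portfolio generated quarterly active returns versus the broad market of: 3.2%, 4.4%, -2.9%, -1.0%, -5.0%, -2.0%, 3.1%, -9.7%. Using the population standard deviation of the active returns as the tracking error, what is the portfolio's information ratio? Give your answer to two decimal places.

-0.28

Mean return r̄ = -9.90 / 8 = -1.2375%
Population σ = √[Σ(r − r̄)² / 8] = √[159.4588 / 8] = √19.9324 = 4.4646%
IR = r̄ / tracking error = -1.2375 / 4.4646 = -0.2772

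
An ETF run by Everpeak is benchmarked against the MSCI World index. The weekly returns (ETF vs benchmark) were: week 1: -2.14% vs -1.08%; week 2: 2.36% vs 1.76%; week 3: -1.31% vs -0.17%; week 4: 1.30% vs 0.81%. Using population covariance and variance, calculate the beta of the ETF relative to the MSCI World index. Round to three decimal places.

1.700

r̄p = 0.0525%,  r̄m = 0.3300%
Cov = Σ(rp − r̄p)(rm − r̄m) / 4 = 1.9178
Var(rm) = Σ(rm − r̄m)² / 4 = 1.1284
β = Cov / Var = 1.9178 / 1.1284 = 1.6996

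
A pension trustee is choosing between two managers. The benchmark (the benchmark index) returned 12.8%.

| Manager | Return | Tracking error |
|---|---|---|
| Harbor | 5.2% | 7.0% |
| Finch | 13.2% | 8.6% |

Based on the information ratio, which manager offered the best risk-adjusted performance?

Finch

Harbor: IR = (5.2% − 12.8%) / 7.0% = -1.086
Finch: IR = (13.2% − 12.8%) / 8.6% = 0.047
Highest: Finch (0.047).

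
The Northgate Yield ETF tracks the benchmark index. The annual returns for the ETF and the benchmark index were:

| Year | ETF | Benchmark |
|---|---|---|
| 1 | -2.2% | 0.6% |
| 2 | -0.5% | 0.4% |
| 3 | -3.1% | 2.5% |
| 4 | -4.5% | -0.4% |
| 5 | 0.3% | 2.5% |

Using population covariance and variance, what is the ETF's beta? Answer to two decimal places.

0.65

r̄p = -2.0000%,  r̄m = 1.1200%
Cov = Σ(rp − r̄p)(rm − r̄m) / 5 = 0.8960
Var(rm) = Σ(rm − r̄m)² / 5 = 1.3816
β = Cov / Var = 0.8960 / 1.3816 = 0.6485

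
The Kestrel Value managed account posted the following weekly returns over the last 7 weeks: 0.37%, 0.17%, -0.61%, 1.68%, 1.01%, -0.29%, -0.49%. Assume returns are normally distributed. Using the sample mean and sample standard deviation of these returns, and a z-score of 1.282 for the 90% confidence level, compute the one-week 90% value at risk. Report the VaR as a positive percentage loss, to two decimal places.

Mean return r̄ = 1.840 / 7 = 0.2629%
Sample std dev = √[4.2209 / 6] = 0.8387%
VaR = −(r̄ − z·σ) = −(0.2629 − 1.282 × 0.8387) = −(-0.8123) = 0.8123%

0.81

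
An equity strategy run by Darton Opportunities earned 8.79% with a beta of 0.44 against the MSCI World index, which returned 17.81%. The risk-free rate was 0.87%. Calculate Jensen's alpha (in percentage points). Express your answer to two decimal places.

CAPM expected return = Rf + β(Rm − Rf) = 0.87% + 0.44 × (17.81% − 0.87%) = 0.87 + 0.44 × 16.94 = 8.3236%
Jensen's α = Rp − E[R] = 8.79% − 8.3236% = 0.4664

0.47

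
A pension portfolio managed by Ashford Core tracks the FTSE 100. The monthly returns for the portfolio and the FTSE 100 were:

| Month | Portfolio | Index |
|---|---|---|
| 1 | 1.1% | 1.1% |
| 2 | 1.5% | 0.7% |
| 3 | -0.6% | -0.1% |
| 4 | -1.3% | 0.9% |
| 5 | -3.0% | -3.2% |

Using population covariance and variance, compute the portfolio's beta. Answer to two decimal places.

0.83

r̄p = -0.4600%,  r̄m = -0.1200%
Cov = Σ(rp − r̄p)(rm − r̄m) / 5 = 2.0948
Var(rm) = Σ(rm − r̄m)² / 5 = 2.5376
β = Cov / Var = 2.0948 / 2.5376 = 0.8255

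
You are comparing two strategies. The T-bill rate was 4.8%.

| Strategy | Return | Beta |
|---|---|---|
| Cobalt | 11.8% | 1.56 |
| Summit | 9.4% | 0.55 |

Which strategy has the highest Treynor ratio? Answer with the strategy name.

Cobalt: Treynor = (11.8% − 4.8%) / 1.56 = 4.487
Summit: Treynor = (9.4% − 4.8%) / 0.55 = 8.364
Highest: Summit (8.364).

Summit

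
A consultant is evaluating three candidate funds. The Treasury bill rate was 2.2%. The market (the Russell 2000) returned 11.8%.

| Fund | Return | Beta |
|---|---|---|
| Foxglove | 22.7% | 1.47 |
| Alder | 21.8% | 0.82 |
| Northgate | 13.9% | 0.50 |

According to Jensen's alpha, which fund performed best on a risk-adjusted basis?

Alder

Foxglove: α = 22.7% − [2.2% + 1.47 × (11.8% − 2.2%)] = 6.388
Alder: α = 21.8% − [2.2% + 0.82 × (11.8% − 2.2%)] = 11.728
Northgate: α = 13.9% − [2.2% + 0.50 × (11.8% − 2.2%)] = 6.900
Highest: Alder (11.728).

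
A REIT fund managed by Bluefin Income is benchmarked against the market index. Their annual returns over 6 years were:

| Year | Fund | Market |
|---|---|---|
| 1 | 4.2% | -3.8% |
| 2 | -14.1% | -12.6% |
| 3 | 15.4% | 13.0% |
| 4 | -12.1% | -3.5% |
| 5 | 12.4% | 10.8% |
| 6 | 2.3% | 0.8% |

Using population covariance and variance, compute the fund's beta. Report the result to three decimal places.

1.140

r̄p = 1.3500%,  r̄m = 0.7833%
Cov = Σ(rp − r̄p)(rm − r̄m) / 6 = 88.9442
Var(rm) = Σ(rm − r̄m)² / 6 = 78.0081
β = Cov / Var = 88.9442 / 78.0081 = 1.1402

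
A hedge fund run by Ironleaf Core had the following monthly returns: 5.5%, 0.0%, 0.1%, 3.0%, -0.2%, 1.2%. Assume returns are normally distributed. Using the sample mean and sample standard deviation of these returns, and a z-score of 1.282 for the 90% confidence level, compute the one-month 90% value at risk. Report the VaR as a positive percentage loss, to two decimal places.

r̄ = (5.5 + 0 + 0.1 + 3 − 0.2 + 1.2) / 6 = 9.60 / 6 = 1.6000%
Sample std dev = √[25.3800 / 5] = 2.2530%
VaR = −(r̄ − z·σ) = −(1.6000 − 1.282 × 2.2530) = −(-1.2883) = 1.2883%

1.29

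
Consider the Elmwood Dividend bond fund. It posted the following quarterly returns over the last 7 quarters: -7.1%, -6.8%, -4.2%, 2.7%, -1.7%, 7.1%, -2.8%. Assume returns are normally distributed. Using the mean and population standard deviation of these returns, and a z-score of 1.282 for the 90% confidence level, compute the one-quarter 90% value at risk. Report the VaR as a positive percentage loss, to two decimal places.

7.94

μ = (-7.1 − 6.8 − 4.2 + 2.7 − 1.7 + 7.1 − 2.8) / 7 = -1.8286%
Σ(r − μ)² = (-7.1 − (-1.8286))² + (-6.8 − (-1.8286))² + (-4.2 − (-1.8286))² + … = 159.3143
population σ = √(159.3143 / 7) = √22.7592 = 4.7707%
VaR = −(μ − z·σ) = −(-1.8286 − 1.282 × 4.7707) = −(-7.9446) = 7.9446%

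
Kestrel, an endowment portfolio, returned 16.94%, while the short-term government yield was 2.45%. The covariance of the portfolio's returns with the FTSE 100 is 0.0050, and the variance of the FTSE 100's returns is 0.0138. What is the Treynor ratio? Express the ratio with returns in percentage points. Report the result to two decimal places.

39.99

β = Cov / Var = 0.0050 / 0.0138 = 0.3623
Treynor = (Rp − Rf) / β = (16.94% − 2.45%) / 0.3623 = 14.49 / 0.3623 = 39.9945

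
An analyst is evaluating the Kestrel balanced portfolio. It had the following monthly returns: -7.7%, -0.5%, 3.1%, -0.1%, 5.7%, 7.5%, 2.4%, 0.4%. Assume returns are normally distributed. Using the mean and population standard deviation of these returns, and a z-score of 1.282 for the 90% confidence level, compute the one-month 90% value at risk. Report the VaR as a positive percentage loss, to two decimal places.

r̄ = (-7.7 − 0.5 + 3.1 − 0.1 + 5.7 + 7.5 + 2.4 + 0.4) / 8 = 1.3500%
Population σ = √[Σ(r − r̄)² / 8] = √[149.2400 / 8] = √18.6550 = 4.3191%
VaR = −(r̄ − z·σ) = −(1.3500 − 1.282 × 4.3191) = −(-4.1871) = 4.1871%

4.19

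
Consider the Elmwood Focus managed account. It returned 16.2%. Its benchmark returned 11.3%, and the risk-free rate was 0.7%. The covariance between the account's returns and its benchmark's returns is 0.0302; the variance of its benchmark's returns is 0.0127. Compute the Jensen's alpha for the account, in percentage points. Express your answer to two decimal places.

β = Cov / Var = 0.0302 / 0.0127 = 2.3780
E[R] = Rf + β(Rm − Rf) = 0.7% + 2.3780 × (11.3% − 0.7%) = 25.9068%
α = Rp − E[R] = 16.2% − 25.9068% = -9.7068

-9.71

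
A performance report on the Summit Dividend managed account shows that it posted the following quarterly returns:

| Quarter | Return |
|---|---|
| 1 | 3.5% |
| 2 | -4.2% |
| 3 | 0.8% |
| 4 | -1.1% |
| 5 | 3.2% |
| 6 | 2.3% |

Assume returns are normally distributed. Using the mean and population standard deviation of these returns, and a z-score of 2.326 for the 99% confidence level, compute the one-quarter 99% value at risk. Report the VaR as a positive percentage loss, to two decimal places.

r̄ = (3.5 − 4.2 + 0.8 − 1.1 + 3.2 + 2.3) / 6 = 0.7500%
Population σ = √[Σ(r − r̄)² / 6] = √[43.8950 / 6] = √7.3158 = 2.7048%
VaR = −(r̄ − z·σ) = −(0.7500 − 2.326 × 2.7048) = −(-5.5414) = 5.5414%

5.54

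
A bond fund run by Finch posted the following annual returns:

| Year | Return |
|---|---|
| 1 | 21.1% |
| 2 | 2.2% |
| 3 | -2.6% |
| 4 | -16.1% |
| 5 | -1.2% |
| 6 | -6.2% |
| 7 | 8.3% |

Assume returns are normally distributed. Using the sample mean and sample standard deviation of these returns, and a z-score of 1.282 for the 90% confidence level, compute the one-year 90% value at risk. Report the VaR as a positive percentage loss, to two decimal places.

14.21

r̄ = (21.1 + 2.2 − 2.6 − 16.1 − 1.2 − 6.2 + 8.3) / 7 = 0.7857%
Σ(r − r̄)² = (21.1 − 0.7857)² + (2.2 − 0.7857)² + … = 820.4686
sample σ = √(820.4686 / 6) = √136.7448 = 11.6938%
VaR = −(r̄ − z·σ) = −(0.7857 − 1.282 × 11.6938) = −(-14.2058) = 14.2058%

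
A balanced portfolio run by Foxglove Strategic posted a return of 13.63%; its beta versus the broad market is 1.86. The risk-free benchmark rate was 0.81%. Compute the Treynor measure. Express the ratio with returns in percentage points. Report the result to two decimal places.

Treynor = (Rp − Rf) / β = (13.63% − 0.81%) / 1.86 = 12.82 / 1.86 = 6.8925

6.89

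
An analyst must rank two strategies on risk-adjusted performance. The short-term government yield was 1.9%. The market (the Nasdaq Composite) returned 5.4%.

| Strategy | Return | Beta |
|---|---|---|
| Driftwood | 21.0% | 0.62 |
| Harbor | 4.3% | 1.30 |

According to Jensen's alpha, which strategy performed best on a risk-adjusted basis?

Driftwood: α = 21.0% − [1.9% + 0.62 × (5.4% − 1.9%)] = 16.930
Harbor: α = 4.3% − [1.9% + 1.30 × (5.4% − 1.9%)] = -2.150
Highest: Driftwood (16.930).

Driftwood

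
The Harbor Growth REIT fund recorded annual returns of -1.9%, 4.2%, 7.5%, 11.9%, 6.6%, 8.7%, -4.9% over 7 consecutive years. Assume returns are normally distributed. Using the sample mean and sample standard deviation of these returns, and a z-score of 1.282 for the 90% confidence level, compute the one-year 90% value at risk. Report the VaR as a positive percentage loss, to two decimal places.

3.09

Mean return μ = 32.10 / 7 = 4.5857%
Σ(r − μ)² = (-1.9 − 4.5857)² + (4.2 − 4.5857)² + (7.5 − 4.5857)² + … = 215.1686
sample σ = √(215.1686 / 6) = √35.8614 = 5.9884%
VaR = −(μ − z·σ) = −(4.5857 − 1.282 × 5.9884) = −(-3.0914) = 3.0914%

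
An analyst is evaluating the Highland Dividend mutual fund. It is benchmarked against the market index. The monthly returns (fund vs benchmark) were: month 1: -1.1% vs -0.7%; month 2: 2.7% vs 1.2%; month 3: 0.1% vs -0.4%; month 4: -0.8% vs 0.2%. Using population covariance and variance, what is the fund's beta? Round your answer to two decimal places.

r̄p = 0.2250%,  r̄m = 0.0750%
Cov = Σ(rp − r̄p)(rm − r̄m) / 4 = 0.9356
Var(rm) = Σ(rm − r̄m)² / 4 = 0.5269
β = Cov / Var = 0.9356 / 0.5269 = 1.7757

1.78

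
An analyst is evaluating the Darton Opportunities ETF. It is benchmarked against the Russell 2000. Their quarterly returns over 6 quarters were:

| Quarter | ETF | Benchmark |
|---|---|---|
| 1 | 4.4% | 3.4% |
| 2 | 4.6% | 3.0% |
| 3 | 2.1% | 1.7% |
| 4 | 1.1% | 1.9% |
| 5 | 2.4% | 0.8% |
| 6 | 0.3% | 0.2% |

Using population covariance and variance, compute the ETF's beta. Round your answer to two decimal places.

r̄p = 2.4833%,  r̄m = 1.8333%
Cov = Σ(rp − r̄p)(rm − r̄m) / 6 = 1.5139
Var(rm) = Σ(rm − r̄m)² / 6 = 1.2622
β = Cov / Var = 1.5139 / 1.2622 = 1.1994

1.20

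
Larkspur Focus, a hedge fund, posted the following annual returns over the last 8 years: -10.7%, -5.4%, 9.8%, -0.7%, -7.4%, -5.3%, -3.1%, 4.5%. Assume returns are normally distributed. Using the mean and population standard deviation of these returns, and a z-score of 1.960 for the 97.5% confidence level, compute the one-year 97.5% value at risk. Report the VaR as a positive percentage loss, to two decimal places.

μ = (-10.7 − 5.4 + 9.8 − 0.7 − 7.4 − 5.3 − 3.1 + 4.5) / 8 = -18.30 / 8 = -2.2875%
Population std dev = √[311.0288 / 8] = 6.2353%
VaR = −(μ − z·σ) = −(-2.2875 − 1.960 × 6.2353) = −(-14.5087) = 14.5087%

14.51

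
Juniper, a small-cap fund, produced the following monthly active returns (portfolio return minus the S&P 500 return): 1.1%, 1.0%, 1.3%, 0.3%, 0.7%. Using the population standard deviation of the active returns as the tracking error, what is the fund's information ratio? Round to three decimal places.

r̄ = (1.1 + 1 + 1.3 + 0.3 + 0.7) / 5 = 0.8800%
Population σ = √[Σ(r − r̄)² / 5] = √[0.6080 / 5] = √0.1216 = 0.3487%
IR = r̄ / tracking error = 0.8800 / 0.3487 = 2.5237

2.524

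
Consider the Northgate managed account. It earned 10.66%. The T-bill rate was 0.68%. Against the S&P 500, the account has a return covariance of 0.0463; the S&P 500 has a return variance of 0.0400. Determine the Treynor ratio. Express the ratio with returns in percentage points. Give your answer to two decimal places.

β = Cov / Var = 0.0463 / 0.0400 = 1.1575
Treynor = (Rp − Rf) / β = (10.66% − 0.68%) / 1.1575 = 9.98 / 1.1575 = 8.6220

8.62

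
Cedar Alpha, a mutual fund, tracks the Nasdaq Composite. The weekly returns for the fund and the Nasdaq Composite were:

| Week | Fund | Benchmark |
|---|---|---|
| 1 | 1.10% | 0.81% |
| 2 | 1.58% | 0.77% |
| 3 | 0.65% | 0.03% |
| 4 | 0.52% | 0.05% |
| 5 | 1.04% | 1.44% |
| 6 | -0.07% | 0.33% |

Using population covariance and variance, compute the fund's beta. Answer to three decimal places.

r̄p = 0.8033%,  r̄m = 0.5717%
Cov = Σ(rp − r̄p)(rm − r̄m) / 6 = 0.1454
Var(rm) = Σ(rm − r̄m)² / 6 = 0.2457
β = Cov / Var = 0.1454 / 0.2457 = 0.5918

0.592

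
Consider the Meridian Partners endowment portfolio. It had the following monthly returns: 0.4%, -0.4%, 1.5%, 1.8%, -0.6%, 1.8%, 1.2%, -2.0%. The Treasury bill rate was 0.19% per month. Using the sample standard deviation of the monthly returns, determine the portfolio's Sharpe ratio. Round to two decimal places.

0.20

r̄ = (0.4 − 0.4 + 1.5 + 1.8 − 0.6 + 1.8 + 1.2 − 2) / 8 = 3.70 / 8 = 0.4625%
Sample std dev = √[13.1388 / 7] = 1.3700%
Sharpe = (r̄ − rf) / σ = (0.4625 − 0.19) / 1.3700 = 0.2725 / 1.3700 = 0.1989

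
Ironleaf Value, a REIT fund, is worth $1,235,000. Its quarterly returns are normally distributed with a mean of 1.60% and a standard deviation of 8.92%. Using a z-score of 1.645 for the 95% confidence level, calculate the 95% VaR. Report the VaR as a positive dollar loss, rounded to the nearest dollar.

Return at the 95% tail: μ − z·σ = 1.60% − 1.645 × 8.92% = 1.6 − 14.6734 = -13.0734%
VaR = −(-13.0734%) × $1,235,000 = 13.0734% × $1,235,000 = $161,456

$161,456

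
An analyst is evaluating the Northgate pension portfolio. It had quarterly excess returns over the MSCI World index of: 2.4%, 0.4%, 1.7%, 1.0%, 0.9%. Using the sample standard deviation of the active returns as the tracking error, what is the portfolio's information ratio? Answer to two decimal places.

1.64

μ = (2.4 + 0.4 + 1.7 + 1 + 0.9) / 5 = 6.40 / 5 = 1.2800%
Sample std dev = √[2.4280 / 4] = 0.7791%
IR = μ / tracking error = 1.2800 / 0.7791 = 1.6429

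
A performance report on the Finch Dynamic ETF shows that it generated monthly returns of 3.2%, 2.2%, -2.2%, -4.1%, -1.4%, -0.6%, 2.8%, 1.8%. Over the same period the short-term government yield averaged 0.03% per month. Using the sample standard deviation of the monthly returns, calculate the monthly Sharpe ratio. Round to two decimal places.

Mean return r̄ = 1.70 / 8 = 0.2125%
Sample std dev = √[49.7688 / 7] = 2.6664%
Sharpe = (r̄ − rf) / σ = (0.2125 − 0.03) / 2.6664 = 0.1825 / 2.6664 = 0.0684

0.07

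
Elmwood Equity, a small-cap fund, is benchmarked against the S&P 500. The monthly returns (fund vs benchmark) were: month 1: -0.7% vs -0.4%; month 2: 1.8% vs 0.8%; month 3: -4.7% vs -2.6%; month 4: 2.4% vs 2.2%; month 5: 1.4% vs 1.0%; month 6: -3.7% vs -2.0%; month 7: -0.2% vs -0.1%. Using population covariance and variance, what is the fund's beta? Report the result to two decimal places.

1.59

r̄p = -0.5286%,  r̄m = -0.1571%
Cov = Σ(rp − r̄p)(rm − r̄m) / 7 = 3.9227
Var(rm) = Σ(rm − r̄m)² / 7 = 2.4624
β = Cov / Var = 3.9227 / 2.4624 = 1.5930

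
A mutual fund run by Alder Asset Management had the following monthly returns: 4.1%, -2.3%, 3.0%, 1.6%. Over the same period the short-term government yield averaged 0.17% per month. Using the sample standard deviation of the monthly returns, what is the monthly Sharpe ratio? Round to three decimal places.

0.512

μ = (4.1 − 2.3 + 3 + 1.6) / 4 = 6.40 / 4 = 1.6000%
Sample σ = √[Σ(r − μ)² / 3] = √[23.4200 / 3] = √7.8067 = 2.7940%
Sharpe = (μ − rf) / σ = (1.6000 − 0.17) / 2.7940 = 1.4300 / 2.7940 = 0.5118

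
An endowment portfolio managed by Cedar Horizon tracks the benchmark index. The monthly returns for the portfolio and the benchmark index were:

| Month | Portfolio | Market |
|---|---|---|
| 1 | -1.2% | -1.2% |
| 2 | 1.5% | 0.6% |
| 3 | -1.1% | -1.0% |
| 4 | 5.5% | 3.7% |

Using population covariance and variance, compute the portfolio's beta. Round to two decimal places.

1.39

r̄p = 1.1750%,  r̄m = 0.5250%
Cov = Σ(rp − r̄p)(rm − r̄m) / 4 = 5.3306
Var(rm) = Σ(rm − r̄m)² / 4 = 3.8469
β = Cov / Var = 5.3306 / 3.8469 = 1.3857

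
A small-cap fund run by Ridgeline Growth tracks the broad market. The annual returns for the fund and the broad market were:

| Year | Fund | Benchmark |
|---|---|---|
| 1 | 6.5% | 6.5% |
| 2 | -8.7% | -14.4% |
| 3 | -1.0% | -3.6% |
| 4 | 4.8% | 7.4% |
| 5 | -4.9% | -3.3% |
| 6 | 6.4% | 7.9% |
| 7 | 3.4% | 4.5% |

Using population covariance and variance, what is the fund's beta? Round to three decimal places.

0.697

r̄p = 0.9286%,  r̄m = 0.7143%
Cov = Σ(rp − r̄p)(rm − r̄m) / 7 = 40.5767
Var(rm) = Σ(rm − r̄m)² / 7 = 58.1869
β = Cov / Var = 40.5767 / 58.1869 = 0.6974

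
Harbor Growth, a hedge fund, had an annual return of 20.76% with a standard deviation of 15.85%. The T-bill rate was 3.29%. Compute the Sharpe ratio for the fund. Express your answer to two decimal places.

Sharpe = (Rp − Rf) / σp = (20.76% − 3.29%) / 15.85% = 17.47% / 15.85% = 1.1022

1.10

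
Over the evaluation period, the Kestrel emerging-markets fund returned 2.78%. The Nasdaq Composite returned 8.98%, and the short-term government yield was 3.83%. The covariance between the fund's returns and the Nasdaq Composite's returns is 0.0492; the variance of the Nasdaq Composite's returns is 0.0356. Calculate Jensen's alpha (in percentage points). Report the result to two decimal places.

β = Cov / Var = 0.0492 / 0.0356 = 1.3820
E[R] = Rf + β(Rm − Rf) = 3.83% + 1.3820 × (8.98% − 3.83%) = 10.9473%
α = Rp − E[R] = 2.78% − 10.9473% = -8.1673

-8.17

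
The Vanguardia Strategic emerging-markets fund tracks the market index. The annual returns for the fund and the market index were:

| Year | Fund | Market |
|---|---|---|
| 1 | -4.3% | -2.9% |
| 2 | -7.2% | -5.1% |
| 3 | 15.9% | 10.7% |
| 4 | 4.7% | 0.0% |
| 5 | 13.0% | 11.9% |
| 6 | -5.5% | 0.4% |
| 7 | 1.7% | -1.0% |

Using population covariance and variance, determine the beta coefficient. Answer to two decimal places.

1.26

r̄p = 2.6143%,  r̄m = 2.0000%
Cov = Σ(rp − r̄p)(rm − r̄m) / 7 = 47.6457
Var(rm) = Σ(rm − r̄m)² / 7 = 37.6686
β = Cov / Var = 47.6457 / 37.6686 = 1.2649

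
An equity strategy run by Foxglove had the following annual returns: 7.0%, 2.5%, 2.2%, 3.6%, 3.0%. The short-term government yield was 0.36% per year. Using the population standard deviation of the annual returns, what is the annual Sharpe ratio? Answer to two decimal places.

1.90

r̄ = (7 + 2.5 + 2.2 + 3.6 + 3) / 5 = 3.6600%
Σ(r − r̄)² = (7 − 3.6600)² + (2.5 − 3.6600)² + … = 15.0720
population σ = √(15.0720 / 5) = √3.0144 = 1.7362%
Sharpe = (r̄ − rf) / σ = (3.6600 − 0.36) / 1.7362 = 3.3000 / 1.7362 = 1.9007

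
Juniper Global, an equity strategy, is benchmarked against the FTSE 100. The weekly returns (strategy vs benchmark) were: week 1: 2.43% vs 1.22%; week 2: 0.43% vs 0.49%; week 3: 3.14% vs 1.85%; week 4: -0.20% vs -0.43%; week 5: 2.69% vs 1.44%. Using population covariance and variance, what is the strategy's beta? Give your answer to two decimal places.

r̄p = 1.6980%,  r̄m = 0.9140%
Cov = Σ(rp − r̄p)(rm − r̄m) / 5 = 1.0368
Var(rm) = Σ(rm − r̄m)² / 5 = 0.6465
β = Cov / Var = 1.0368 / 0.6465 = 1.6037

1.60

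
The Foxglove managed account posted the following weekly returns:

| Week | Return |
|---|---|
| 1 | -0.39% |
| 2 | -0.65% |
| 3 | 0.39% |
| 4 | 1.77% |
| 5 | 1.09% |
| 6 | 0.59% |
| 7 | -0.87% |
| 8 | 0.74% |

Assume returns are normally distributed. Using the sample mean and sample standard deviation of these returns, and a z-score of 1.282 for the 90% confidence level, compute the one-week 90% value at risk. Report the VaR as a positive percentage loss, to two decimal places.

μ = (-0.39 − 0.65 + 0.39 + 1.77 + 1.09 + 0.59 − 0.87 + 0.74) / 8 = 2.670 / 8 = 0.3338%
Sample std dev = √[5.8092 / 7] = 0.9110%
VaR = −(μ − z·σ) = −(0.3338 − 1.282 × 0.9110) = −(-0.8341) = 0.8341%

0.83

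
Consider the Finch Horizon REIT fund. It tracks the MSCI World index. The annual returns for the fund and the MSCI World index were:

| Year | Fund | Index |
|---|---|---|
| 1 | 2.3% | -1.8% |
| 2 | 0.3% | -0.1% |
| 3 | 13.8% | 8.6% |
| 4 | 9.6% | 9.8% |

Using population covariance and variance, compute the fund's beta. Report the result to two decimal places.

0.96

r̄p = 6.5000%,  r̄m = 4.1250%
Cov = Σ(rp − r̄p)(rm − r̄m) / 4 = 25.3350
Var(rm) = Σ(rm − r̄m)² / 4 = 26.2969
β = Cov / Var = 25.3350 / 26.2969 = 0.9634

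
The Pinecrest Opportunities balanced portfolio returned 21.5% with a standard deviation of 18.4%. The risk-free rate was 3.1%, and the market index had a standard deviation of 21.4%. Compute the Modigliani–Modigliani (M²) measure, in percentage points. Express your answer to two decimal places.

24.50

Sharpe = (Rp − Rf) / σp = (21.5% − 3.1%) / 18.4% = 1.0000
M² = Rf + Sharpe × σm = 3.1% + 1.0000 × 21.4% = 24.5000%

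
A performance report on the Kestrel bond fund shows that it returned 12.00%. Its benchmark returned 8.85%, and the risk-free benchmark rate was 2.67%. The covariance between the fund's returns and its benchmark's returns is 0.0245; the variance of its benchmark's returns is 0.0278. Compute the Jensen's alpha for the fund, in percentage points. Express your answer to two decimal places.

β = Cov / Var = 0.0245 / 0.0278 = 0.8813
E[R] = Rf + β(Rm − Rf) = 2.67% + 0.8813 × (8.85% − 2.67%) = 8.1164%
α = Rp − E[R] = 12.00% − 8.1164% = 3.8836

3.88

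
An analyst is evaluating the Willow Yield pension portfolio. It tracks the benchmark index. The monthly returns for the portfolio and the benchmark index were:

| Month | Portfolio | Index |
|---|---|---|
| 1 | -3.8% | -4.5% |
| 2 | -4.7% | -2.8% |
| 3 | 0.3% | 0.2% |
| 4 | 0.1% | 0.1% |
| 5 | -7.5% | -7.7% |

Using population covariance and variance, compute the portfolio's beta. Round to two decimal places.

r̄p = -3.1200%,  r̄m = -2.9400%
Cov = Σ(rp − r̄p)(rm − r̄m) / 5 = 8.4432
Var(rm) = Σ(rm − r̄m)² / 5 = 8.8424
β = Cov / Var = 8.4432 / 8.8424 = 0.9549

0.95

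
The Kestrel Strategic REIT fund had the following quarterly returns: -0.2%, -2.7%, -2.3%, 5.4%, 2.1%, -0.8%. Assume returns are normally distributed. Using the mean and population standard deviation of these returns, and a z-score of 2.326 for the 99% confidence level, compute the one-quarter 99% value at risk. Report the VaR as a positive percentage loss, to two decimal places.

6.22

r̄ = (-0.2 − 2.7 − 2.3 + 5.4 + 2.1 − 0.8) / 6 = 0.2500%
Population std dev = √[46.4550 / 6] = 2.7825%
VaR = −(r̄ − z·σ) = −(0.2500 − 2.326 × 2.7825) = −(-6.2221) = 6.2221%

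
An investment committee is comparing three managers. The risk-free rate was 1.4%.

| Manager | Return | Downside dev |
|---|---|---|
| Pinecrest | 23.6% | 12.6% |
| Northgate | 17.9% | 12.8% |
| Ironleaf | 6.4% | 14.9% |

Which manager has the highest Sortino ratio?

Pinecrest

Pinecrest: Sortino ratio = (23.6% − 1.4%) / 12.6% = 1.762
Northgate: Sortino ratio = (17.9% − 1.4%) / 12.8% = 1.289
Ironleaf: Sortino ratio = (6.4% − 1.4%) / 14.9% = 0.336
Highest: Pinecrest (1.762).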